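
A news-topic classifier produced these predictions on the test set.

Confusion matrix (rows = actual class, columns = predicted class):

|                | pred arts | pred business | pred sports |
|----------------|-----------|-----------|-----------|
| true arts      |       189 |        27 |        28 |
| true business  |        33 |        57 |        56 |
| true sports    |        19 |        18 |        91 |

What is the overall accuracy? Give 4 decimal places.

0.6506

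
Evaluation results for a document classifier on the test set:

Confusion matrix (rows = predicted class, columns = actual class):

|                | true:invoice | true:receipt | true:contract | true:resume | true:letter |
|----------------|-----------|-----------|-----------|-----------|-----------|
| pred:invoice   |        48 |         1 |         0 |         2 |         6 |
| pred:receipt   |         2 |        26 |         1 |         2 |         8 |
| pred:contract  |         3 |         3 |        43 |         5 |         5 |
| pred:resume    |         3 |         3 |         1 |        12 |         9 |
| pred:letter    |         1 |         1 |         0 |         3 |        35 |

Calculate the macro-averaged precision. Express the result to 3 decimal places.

0.708

Per-class precision (TP/(TP+FP)):
  invoice: TP=48, FP=1+0+2+6=9 → 48/57 = 0.8421
  receipt: TP=26, FP=2+1+2+8=13 → 26/39 = 0.6667
  contract: TP=43, FP=3+3+5+5=16 → 43/59 = 0.7288
  resume: TP=12, FP=3+3+1+9=16 → 12/28 = 0.4286
  letter: TP=35, FP=1+1+0+3=5 → 35/40 = 0.8750
Macro-precision = mean = (0.8421 + 0.6667 + 0.7288 + 0.4286 + 0.8750) / 5 = 0.708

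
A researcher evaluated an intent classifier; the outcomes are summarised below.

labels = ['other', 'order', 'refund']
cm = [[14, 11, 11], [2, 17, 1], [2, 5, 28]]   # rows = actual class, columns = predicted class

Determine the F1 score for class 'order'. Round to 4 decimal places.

F1 score = 2·TP/(2·TP+FP+FN).
order: TP=17, FP=11+5=16, FN=2+1=3 → 34/53 = 0.64151

0.6415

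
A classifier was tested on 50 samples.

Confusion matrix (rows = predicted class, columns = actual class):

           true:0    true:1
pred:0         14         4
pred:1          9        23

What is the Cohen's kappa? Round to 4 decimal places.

Observed agreement pₒ = trace/N = 37/50 = 0.74000
Expected agreement pₑ = Σ (rowᵢ·colᵢ)/N² = (23·18 + 27·32)/50² = 0.51120
κ = (pₒ − pₑ)/(1 − pₑ) = (0.74000 − 0.51120)/(1 − 0.51120) = 0.4681

0.4681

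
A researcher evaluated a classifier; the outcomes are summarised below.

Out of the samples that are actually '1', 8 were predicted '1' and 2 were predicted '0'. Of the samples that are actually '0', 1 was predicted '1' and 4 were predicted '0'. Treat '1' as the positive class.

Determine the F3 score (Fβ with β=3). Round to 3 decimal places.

Fβ = (1+β²)·TP / ((1+β²)·TP + β²·FN + FP), with β²=9
= 10·8 / (10·8 + 9·2 + 1) = 0.808

0.808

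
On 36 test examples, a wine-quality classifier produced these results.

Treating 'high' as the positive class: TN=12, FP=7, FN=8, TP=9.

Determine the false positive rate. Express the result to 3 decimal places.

FPR = FP/(FP+TN) = 7/(7+12) = 0.368

0.368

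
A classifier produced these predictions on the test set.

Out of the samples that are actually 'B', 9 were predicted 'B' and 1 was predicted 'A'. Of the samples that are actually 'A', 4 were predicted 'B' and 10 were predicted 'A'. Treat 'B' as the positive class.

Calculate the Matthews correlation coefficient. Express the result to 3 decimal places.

MCC = (TP·TN − FP·FN) / √((TP+FP)(TP+FN)(TN+FP)(TN+FN))
Numerator = 9·10 − 4·1 = 86
Denominator = √(13·10·14·11) = √20020 = 141.4920
MCC = 86 / 141.4920 = 0.608

0.608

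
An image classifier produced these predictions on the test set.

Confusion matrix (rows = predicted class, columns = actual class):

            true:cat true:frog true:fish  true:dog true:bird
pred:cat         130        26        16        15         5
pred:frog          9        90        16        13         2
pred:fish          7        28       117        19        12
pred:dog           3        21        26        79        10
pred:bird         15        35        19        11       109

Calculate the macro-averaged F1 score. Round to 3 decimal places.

Per-class F1 score (2·TP/(2·TP+FP+FN)):
  cat: TP=130, FP=26+16+15+5=62, FN=9+7+3+15=34 → 260/356 = 0.7303
  frog: TP=90, FP=9+16+13+2=40, FN=26+28+21+35=110 → 180/330 = 0.5455
  fish: TP=117, FP=7+28+19+12=66, FN=16+16+26+19=77 → 234/377 = 0.6207
  dog: TP=79, FP=3+21+26+10=60, FN=15+13+19+11=58 → 158/276 = 0.5725
  bird: TP=109, FP=15+35+19+11=80, FN=5+2+12+10=29 → 218/327 = 0.6667
Macro-F1 score = mean = (0.7303 + 0.5455 + 0.6207 + 0.5725 + 0.6667) / 5 = 0.627

0.627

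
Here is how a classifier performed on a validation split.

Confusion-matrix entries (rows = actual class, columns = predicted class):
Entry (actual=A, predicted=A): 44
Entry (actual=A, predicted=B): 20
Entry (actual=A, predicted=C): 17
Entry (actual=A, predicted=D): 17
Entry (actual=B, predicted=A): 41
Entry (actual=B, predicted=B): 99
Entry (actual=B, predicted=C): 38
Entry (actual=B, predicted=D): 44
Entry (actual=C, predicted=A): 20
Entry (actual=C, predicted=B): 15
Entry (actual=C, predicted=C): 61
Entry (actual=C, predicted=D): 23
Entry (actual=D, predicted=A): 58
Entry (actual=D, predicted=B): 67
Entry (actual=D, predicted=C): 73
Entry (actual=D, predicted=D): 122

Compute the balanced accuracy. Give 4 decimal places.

0.4472

Balanced accuracy = mean of per-class recall.
  A: recall = 44/98 = 0.44898
  B: recall = 99/222 = 0.44595
  C: recall = 61/119 = 0.51261
  D: recall = 122/320 = 0.38125
Mean = (0.44898 + 0.44595 + 0.51261 + 0.38125) / 4 = 0.4472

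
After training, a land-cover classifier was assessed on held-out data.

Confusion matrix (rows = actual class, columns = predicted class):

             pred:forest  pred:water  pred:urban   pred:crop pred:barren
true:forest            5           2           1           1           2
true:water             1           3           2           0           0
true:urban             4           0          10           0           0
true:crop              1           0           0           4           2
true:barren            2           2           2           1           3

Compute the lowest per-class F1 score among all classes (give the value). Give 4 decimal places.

Per-class F1 score (2·TP/(2·TP+FP+FN)):
  forest: TP=5, FP=1+4+1+2=8, FN=2+1+1+2=6 → 10/24 = 0.41667
  water: TP=3, FP=2+0+0+2=4, FN=1+2+0+0=3 → 6/13 = 0.46154
  urban: TP=10, FP=1+2+0+2=5, FN=4+0+0+0=4 → 20/29 = 0.68966
  crop: TP=4, FP=1+0+0+1=2, FN=1+0+0+2=3 → 8/13 = 0.61538
  barren: TP=3, FP=2+0+0+2=4, FN=2+2+2+1=7 → 6/17 = 0.35294
Lowest is class 'barren' with F1 score = 0.3529.

0.3529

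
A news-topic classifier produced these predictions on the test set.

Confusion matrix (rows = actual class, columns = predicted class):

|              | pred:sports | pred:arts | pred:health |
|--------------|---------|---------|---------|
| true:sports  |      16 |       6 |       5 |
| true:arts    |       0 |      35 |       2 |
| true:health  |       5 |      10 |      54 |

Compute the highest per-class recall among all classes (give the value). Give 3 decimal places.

Per-class recall (TP/(TP+FN)):
  sports: TP=16, FN=6+5=11 → 16/27 = 0.5926
  arts: TP=35, FN=0+2=2 → 35/37 = 0.9459
  health: TP=54, FN=5+10=15 → 54/69 = 0.7826
Highest is class 'arts' with recall = 0.946.

0.946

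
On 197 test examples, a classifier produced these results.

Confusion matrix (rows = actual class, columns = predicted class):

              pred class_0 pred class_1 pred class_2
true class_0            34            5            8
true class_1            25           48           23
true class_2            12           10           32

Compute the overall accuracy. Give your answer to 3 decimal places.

0.579

Accuracy = trace / total = (34+48+32=114) / 197 = 114/197 = 0.579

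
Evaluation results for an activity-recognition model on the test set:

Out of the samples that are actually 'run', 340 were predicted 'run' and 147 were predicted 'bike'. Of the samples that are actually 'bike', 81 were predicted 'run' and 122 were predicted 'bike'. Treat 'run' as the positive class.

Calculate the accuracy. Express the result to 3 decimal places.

0.670

Accuracy = (TP+TN)/N = (340+122)/690 = 0.670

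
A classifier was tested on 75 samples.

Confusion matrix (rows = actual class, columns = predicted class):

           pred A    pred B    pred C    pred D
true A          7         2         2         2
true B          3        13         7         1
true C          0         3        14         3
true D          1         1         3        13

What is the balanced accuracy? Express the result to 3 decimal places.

0.626

Balanced accuracy = mean of per-class recall.
  A: recall = 7/13 = 0.5385
  B: recall = 13/24 = 0.5417
  C: recall = 14/20 = 0.7000
  D: recall = 13/18 = 0.7222
Mean = (0.5385 + 0.5417 + 0.7000 + 0.7222) / 4 = 0.626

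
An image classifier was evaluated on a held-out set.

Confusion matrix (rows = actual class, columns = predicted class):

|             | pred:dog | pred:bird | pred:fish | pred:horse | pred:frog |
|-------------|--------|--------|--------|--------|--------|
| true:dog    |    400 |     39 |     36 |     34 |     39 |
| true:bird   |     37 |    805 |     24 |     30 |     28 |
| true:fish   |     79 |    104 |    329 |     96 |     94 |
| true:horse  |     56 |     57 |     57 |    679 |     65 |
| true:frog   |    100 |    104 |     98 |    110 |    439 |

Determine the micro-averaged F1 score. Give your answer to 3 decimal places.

0.673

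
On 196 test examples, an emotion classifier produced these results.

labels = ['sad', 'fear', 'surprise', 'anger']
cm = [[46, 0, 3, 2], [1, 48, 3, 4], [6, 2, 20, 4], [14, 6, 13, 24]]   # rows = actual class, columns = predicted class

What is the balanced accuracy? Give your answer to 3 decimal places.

0.701

Balanced accuracy = mean of per-class recall.
  sad: recall = 46/51 = 0.9020
  fear: recall = 48/56 = 0.8571
  surprise: recall = 20/32 = 0.6250
  anger: recall = 24/57 = 0.4211
Mean = (0.9020 + 0.8571 + 0.6250 + 0.4211) / 4 = 0.701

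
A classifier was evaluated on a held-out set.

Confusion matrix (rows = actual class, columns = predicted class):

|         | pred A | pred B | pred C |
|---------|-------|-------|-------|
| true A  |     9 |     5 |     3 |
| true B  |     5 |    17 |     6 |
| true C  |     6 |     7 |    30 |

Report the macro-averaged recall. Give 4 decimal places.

0.6114

Per-class recall (TP/(TP+FN)):
  A: TP=9, FN=5+3=8 → 9/17 = 0.52941
  B: TP=17, FN=5+6=11 → 17/28 = 0.60714
  C: TP=30, FN=6+7=13 → 30/43 = 0.69767
Macro-recall = mean = (0.52941 + 0.60714 + 0.69767) / 3 = 0.6114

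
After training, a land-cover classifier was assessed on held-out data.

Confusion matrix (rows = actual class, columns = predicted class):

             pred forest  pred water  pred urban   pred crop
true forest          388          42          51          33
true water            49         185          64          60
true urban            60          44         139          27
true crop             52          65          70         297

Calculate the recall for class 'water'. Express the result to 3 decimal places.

One-vs-rest for 'water': TP = diagonal; FP = other classes predicted 'water'; FN = 'water' predicted as other.
recall = TP/(TP+FN).
water: TP=185, FN=49+64+60=173 → 185/358 = 0.5168

0.517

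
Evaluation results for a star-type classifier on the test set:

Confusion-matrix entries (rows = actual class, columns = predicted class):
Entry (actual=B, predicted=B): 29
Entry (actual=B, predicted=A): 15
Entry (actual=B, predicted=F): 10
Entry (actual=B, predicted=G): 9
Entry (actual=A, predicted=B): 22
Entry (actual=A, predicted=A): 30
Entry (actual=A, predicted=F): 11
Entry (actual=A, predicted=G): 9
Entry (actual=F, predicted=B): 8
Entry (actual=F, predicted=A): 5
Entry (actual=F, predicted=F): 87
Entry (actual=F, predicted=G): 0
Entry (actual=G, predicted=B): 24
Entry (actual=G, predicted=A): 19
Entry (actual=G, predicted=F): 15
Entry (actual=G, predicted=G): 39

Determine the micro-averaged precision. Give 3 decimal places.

Micro-averaging pools counts across classes: ΣTP=185, ΣFP=147, ΣFN=147.
Micro-precision = TP/(TP+FP) on pooled counts = 0.557 (equals overall accuracy in single-label multiclass).

0.557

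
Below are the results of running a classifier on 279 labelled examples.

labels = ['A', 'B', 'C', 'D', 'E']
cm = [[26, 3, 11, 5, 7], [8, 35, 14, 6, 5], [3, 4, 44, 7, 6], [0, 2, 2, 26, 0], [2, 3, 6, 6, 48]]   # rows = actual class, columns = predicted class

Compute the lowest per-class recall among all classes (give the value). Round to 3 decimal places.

0.500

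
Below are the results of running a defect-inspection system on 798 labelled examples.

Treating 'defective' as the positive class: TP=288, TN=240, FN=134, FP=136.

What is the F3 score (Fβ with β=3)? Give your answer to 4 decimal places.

0.6821

Fβ = (1+β²)·TP / ((1+β²)·TP + β²·FN + FP), with β²=9
= 10·288 / (10·288 + 9·134 + 136) = 0.6821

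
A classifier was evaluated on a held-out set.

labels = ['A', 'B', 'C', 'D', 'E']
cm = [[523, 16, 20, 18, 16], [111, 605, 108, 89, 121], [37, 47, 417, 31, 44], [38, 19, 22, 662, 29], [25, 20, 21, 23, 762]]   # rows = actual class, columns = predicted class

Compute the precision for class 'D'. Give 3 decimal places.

Treat 'D' as positive and all other classes as negative.
precision = TP/(TP+FP).
D: TP=662, FP=18+89+31+23=161 → 662/823 = 0.8044

0.804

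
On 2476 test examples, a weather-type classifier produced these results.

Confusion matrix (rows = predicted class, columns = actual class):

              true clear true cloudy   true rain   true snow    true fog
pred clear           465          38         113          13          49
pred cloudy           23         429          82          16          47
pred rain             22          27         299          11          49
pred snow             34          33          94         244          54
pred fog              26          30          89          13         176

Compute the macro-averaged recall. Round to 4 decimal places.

0.6637

Per-class recall (TP/(TP+FN)):
  clear: TP=465, FN=23+22+34+26=105 → 465/570 = 0.81579
  cloudy: TP=429, FN=38+27+33+30=128 → 429/557 = 0.77020
  rain: TP=299, FN=113+82+94+89=378 → 299/677 = 0.44165
  snow: TP=244, FN=13+16+11+13=53 → 244/297 = 0.82155
  fog: TP=176, FN=49+47+49+54=199 → 176/375 = 0.46933
Macro-recall = mean = (0.81579 + 0.77020 + 0.44165 + 0.82155 + 0.46933) / 5 = 0.6637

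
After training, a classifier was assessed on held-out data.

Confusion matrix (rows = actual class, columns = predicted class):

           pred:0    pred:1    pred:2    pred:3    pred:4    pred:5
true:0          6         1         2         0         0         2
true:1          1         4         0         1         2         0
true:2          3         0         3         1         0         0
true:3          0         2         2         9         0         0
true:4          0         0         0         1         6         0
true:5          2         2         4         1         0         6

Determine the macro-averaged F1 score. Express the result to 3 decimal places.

Per-class F1 score (2·TP/(2·TP+FP+FN)):
  0: TP=6, FP=1+3+0+0+2=6, FN=1+2+0+0+2=5 → 12/23 = 0.5217
  1: TP=4, FP=1+0+2+0+2=5, FN=1+0+1+2+0=4 → 8/17 = 0.4706
  2: TP=3, FP=2+0+2+0+4=8, FN=3+0+1+0+0=4 → 6/18 = 0.3333
  3: TP=9, FP=0+1+1+1+1=4, FN=0+2+2+0+0=4 → 18/26 = 0.6923
  4: TP=6, FP=0+2+0+0+0=2, FN=0+0+0+1+0=1 → 12/15 = 0.8000
  5: TP=6, FP=2+0+0+0+0=2, FN=2+2+4+1+0=9 → 12/23 = 0.5217
Macro-F1 score = mean = (0.5217 + 0.4706 + 0.3333 + 0.6923 + 0.8000 + 0.5217) / 6 = 0.557

0.557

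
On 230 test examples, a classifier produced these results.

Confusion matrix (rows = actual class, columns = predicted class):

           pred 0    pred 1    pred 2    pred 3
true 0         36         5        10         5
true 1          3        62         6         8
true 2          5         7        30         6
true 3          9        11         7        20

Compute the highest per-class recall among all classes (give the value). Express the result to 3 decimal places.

Per-class recall (TP/(TP+FN)):
  0: TP=36, FN=5+10+5=20 → 36/56 = 0.6429
  1: TP=62, FN=3+6+8=17 → 62/79 = 0.7848
  2: TP=30, FN=5+7+6=18 → 30/48 = 0.6250
  3: TP=20, FN=9+11+7=27 → 20/47 = 0.4255
Highest is class '1' with recall = 0.785.

0.785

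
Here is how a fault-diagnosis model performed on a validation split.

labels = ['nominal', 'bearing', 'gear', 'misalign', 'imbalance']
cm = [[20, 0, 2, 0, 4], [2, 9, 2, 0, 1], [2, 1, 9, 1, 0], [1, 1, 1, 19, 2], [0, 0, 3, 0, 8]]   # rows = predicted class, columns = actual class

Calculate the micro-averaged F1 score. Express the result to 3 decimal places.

Micro-averaging pools counts across classes: ΣTP=65, ΣFP=23, ΣFN=23.
Micro-F1 score = 2·TP/(2·TP+FP+FN) on pooled counts = 0.739 (equals overall accuracy in single-label multiclass).

0.739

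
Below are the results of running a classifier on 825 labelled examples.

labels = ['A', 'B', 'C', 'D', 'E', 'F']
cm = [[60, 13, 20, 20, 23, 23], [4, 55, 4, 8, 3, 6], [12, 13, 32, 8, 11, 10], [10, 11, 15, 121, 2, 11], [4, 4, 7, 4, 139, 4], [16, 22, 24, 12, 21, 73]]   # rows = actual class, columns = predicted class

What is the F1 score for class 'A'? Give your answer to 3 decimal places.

0.453

One-vs-rest for 'A': TP = diagonal; FP = other classes predicted 'A'; FN = 'A' predicted as other.
F1 score = 2·TP/(2·TP+FP+FN).
A: TP=60, FP=4+12+10+4+16=46, FN=13+20+20+23+23=99 → 120/265 = 0.4528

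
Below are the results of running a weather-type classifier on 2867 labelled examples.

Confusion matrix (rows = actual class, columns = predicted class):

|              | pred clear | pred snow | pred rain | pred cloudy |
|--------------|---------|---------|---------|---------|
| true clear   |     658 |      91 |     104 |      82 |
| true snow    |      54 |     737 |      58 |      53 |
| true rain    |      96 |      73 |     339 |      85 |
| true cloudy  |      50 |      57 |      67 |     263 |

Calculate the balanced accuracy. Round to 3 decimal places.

0.674

Balanced accuracy = mean of per-class recall.
  clear: recall = 658/935 = 0.7037
  snow: recall = 737/902 = 0.8171
  rain: recall = 339/593 = 0.5717
  cloudy: recall = 263/437 = 0.6018
Mean = (0.7037 + 0.8171 + 0.5717 + 0.6018) / 4 = 0.674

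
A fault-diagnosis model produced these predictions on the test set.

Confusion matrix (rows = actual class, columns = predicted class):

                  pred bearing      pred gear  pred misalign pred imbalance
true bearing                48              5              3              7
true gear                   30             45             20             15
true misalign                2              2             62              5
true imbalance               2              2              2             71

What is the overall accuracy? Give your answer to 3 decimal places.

0.704

Accuracy = trace / total = (48+45+62+71=226) / 321 = 226/321 = 0.704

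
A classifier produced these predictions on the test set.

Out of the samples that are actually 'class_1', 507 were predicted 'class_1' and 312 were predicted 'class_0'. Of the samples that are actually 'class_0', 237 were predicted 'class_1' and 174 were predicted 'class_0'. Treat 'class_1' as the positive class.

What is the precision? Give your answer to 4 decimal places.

Precision = TP/(TP+FP) = 507/(507+237) = 507/744 = 0.6815

0.6815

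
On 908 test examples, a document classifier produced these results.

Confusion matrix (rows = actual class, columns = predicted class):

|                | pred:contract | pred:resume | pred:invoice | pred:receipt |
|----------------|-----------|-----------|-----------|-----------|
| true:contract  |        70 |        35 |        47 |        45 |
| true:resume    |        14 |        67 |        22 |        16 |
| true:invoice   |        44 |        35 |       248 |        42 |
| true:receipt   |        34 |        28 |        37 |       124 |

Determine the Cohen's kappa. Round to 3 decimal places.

0.388

Observed agreement pₒ = trace/N = 509/908 = 0.5606
Expected agreement pₑ = Σ (rowᵢ·colᵢ)/N² = (197·162 + 119·165 + 369·354 + 223·227)/908² = 0.2824
κ = (pₒ − pₑ)/(1 − pₑ) = (0.5606 − 0.2824)/(1 − 0.2824) = 0.388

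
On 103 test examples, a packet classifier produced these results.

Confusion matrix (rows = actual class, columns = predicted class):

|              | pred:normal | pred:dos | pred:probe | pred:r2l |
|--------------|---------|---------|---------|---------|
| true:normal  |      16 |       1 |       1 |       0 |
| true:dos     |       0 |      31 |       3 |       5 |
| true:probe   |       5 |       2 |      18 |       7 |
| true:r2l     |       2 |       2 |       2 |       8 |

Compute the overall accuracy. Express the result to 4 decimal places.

Accuracy = trace / total = (16+31+18+8=73) / 103 = 73/103 = 0.7087

0.7087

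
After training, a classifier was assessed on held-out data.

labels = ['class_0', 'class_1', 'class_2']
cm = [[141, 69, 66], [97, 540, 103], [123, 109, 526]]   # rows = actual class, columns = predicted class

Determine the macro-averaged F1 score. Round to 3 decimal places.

Per-class F1 score (2·TP/(2·TP+FP+FN)):
  class_0: TP=141, FP=97+123=220, FN=69+66=135 → 282/637 = 0.4427
  class_1: TP=540, FP=69+109=178, FN=97+103=200 → 1080/1458 = 0.7407
  class_2: TP=526, FP=66+103=169, FN=123+109=232 → 1052/1453 = 0.7240
Macro-F1 score = mean = (0.4427 + 0.7407 + 0.7240) / 3 = 0.636

0.636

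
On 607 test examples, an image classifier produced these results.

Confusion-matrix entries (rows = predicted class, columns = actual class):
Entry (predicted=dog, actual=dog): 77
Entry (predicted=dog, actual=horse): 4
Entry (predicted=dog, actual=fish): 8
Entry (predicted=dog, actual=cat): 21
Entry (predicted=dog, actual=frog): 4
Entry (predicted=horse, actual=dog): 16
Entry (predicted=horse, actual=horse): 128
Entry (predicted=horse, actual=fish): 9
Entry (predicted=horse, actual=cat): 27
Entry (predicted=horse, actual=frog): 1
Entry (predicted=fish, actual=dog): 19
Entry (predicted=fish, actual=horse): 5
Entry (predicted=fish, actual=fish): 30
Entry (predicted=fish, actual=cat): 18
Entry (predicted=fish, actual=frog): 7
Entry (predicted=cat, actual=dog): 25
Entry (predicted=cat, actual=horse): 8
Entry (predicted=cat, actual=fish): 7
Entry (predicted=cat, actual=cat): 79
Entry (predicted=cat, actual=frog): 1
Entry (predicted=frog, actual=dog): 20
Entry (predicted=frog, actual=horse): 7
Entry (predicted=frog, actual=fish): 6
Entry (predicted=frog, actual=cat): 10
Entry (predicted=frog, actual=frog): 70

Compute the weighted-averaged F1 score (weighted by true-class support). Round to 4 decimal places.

Per-class F1 score (2·TP/(2·TP+FP+FN)):
  dog: TP=77, FP=4+8+21+4=37, FN=16+19+25+20=80 → 154/271 = 0.56827
  horse: TP=128, FP=16+9+27+1=53, FN=4+5+8+7=24 → 256/333 = 0.76877
  fish: TP=30, FP=19+5+18+7=49, FN=8+9+7+6=30 → 60/139 = 0.43165
  cat: TP=79, FP=25+8+7+1=41, FN=21+27+18+10=76 → 158/275 = 0.57455
  frog: TP=70, FP=20+7+6+10=43, FN=4+1+7+1=13 → 140/196 = 0.71429
Weighted-F1 score = Σ (supportᵢ/N)·F1 scoreᵢ with N=607: (157/607)·0.56827 + (152/607)·0.76877 + (60/607)·0.43165 + (155/607)·0.57455 + (83/607)·0.71429 = 0.6265

0.6265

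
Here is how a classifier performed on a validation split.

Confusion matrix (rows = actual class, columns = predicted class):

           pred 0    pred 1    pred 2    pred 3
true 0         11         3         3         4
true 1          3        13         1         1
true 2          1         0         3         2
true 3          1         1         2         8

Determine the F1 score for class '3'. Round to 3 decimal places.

0.593

Take TP from the diagonal, FP from the rest of the '3' prediction marginal, FN from the rest of the '3' actual marginal.
F1 score = 2·TP/(2·TP+FP+FN).
3: TP=8, FP=4+1+2=7, FN=1+1+2=4 → 16/27 = 0.5926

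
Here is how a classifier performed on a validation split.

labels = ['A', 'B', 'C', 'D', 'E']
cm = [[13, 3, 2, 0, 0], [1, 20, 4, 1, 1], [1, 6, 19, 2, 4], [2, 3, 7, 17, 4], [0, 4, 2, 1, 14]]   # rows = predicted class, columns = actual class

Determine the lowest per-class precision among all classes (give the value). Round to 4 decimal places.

0.5152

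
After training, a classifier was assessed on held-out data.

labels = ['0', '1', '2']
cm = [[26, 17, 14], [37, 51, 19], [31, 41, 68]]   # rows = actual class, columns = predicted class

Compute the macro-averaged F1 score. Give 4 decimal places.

Per-class F1 score (2·TP/(2·TP+FP+FN)):
  0: TP=26, FP=37+31=68, FN=17+14=31 → 52/151 = 0.34437
  1: TP=51, FP=17+41=58, FN=37+19=56 → 102/216 = 0.47222
  2: TP=68, FP=14+19=33, FN=31+41=72 → 136/241 = 0.56432
Macro-F1 score = mean = (0.34437 + 0.47222 + 0.56432) / 3 = 0.4603

0.4603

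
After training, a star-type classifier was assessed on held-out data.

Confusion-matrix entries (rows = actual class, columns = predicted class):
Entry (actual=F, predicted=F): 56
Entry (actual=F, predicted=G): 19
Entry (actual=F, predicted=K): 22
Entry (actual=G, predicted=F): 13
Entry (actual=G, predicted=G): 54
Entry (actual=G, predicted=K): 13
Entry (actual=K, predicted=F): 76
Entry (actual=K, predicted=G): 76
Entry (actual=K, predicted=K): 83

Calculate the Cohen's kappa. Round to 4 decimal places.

Observed agreement pₒ = trace/N = 193/412 = 0.46845
Expected agreement pₑ = Σ (rowᵢ·colᵢ)/N² = (97·145 + 80·149 + 235·118)/412² = 0.31645
κ = (pₒ − pₑ)/(1 − pₑ) = (0.46845 − 0.31645)/(1 − 0.31645) = 0.2224

0.2224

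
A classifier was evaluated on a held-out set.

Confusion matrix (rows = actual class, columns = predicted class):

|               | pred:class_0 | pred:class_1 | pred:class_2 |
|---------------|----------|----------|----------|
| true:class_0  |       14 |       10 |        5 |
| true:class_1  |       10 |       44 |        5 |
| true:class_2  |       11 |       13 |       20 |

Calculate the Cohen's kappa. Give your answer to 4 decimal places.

0.3599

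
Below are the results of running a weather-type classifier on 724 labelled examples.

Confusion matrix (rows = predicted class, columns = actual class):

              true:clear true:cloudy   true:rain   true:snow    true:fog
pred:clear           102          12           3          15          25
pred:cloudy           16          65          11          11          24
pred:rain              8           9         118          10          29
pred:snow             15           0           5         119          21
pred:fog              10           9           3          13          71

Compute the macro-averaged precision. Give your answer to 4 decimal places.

0.6506

Per-class precision (TP/(TP+FP)):
  clear: TP=102, FP=12+3+15+25=55 → 102/157 = 0.64968
  cloudy: TP=65, FP=16+11+11+24=62 → 65/127 = 0.51181
  rain: TP=118, FP=8+9+10+29=56 → 118/174 = 0.67816
  snow: TP=119, FP=15+0+5+21=41 → 119/160 = 0.74375
  fog: TP=71, FP=10+9+3+13=35 → 71/106 = 0.66981
Macro-precision = mean = (0.64968 + 0.51181 + 0.67816 + 0.74375 + 0.66981) / 5 = 0.6506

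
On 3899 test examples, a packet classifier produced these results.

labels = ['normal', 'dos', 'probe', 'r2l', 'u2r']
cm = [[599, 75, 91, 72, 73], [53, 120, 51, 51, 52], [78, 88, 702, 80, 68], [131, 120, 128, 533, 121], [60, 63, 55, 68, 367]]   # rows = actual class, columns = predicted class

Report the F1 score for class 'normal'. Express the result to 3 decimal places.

0.654

Take TP from the diagonal, FP from the rest of the 'normal' prediction marginal, FN from the rest of the 'normal' actual marginal.
F1 score = 2·TP/(2·TP+FP+FN).
normal: TP=599, FP=53+78+131+60=322, FN=75+91+72+73=311 → 1198/1831 = 0.6543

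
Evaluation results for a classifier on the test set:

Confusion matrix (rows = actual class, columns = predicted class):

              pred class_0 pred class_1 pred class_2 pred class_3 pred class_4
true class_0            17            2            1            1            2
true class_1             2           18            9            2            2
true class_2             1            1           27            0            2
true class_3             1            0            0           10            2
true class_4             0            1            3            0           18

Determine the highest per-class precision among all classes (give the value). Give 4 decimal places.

0.8182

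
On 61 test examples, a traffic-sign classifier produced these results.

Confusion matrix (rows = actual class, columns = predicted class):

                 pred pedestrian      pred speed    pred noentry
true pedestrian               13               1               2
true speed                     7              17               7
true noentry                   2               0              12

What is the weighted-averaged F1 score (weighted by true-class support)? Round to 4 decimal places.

0.6895

Per-class F1 score (2·TP/(2·TP+FP+FN)):
  pedestrian: TP=13, FP=7+2=9, FN=1+2=3 → 26/38 = 0.68421
  speed: TP=17, FP=1+0=1, FN=7+7=14 → 34/49 = 0.69388
  noentry: TP=12, FP=2+7=9, FN=2+0=2 → 24/35 = 0.68571
Weighted-F1 score = Σ (supportᵢ/N)·F1 scoreᵢ with N=61: (16/61)·0.68421 + (31/61)·0.69388 + (14/61)·0.68571 = 0.6895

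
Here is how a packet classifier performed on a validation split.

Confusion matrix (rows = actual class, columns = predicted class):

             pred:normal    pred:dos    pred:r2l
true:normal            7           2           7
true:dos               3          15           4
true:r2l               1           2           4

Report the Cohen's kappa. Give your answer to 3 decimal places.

Observed agreement pₒ = trace/N = 26/45 = 0.5778
Expected agreement pₑ = Σ (rowᵢ·colᵢ)/N² = (16·11 + 22·19 + 7·15)/45² = 0.3452
κ = (pₒ − pₑ)/(1 − pₑ) = (0.5778 − 0.3452)/(1 − 0.3452) = 0.355

0.355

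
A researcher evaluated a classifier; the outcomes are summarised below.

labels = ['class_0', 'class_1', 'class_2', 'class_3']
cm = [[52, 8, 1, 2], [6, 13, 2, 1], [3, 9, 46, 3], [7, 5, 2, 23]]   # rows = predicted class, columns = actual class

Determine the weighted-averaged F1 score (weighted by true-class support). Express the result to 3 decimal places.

0.722

Per-class F1 score (2·TP/(2·TP+FP+FN)):
  class_0: TP=52, FP=8+1+2=11, FN=6+3+7=16 → 104/131 = 0.7939
  class_1: TP=13, FP=6+2+1=9, FN=8+9+5=22 → 26/57 = 0.4561
  class_2: TP=46, FP=3+9+3=15, FN=1+2+2=5 → 92/112 = 0.8214
  class_3: TP=23, FP=7+5+2=14, FN=2+1+3=6 → 46/66 = 0.6970
Weighted-F1 score = Σ (supportᵢ/N)·F1 scoreᵢ with N=183: (68/183)·0.7939 + (35/183)·0.4561 + (51/183)·0.8214 + (29/183)·0.6970 = 0.722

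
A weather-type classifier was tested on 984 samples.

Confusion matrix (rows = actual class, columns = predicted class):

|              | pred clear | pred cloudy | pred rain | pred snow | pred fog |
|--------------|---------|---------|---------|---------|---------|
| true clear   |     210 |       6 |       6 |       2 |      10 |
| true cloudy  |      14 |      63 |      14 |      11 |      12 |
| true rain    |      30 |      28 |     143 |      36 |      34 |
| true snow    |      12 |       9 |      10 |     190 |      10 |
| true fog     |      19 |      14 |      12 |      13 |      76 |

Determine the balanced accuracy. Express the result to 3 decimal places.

0.673

Balanced accuracy = mean of per-class recall.
  clear: recall = 210/234 = 0.8974
  cloudy: recall = 63/114 = 0.5526
  rain: recall = 143/271 = 0.5277
  snow: recall = 190/231 = 0.8225
  fog: recall = 76/134 = 0.5672
Mean = (0.8974 + 0.5526 + 0.5277 + 0.8225 + 0.5672) / 5 = 0.673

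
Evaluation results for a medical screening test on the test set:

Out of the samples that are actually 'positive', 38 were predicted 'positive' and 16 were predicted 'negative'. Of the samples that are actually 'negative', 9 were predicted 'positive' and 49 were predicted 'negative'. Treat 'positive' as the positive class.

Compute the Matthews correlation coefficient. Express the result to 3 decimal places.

0.555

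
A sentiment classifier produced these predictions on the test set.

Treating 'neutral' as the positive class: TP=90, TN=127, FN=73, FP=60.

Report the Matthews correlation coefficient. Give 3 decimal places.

MCC = (TP·TN − FP·FN) / √((TP+FP)(TP+FN)(TN+FP)(TN+FN))
Numerator = 90·127 − 60·73 = 7050
Denominator = √(150·163·187·200) = √914430000 = 30239.5436
MCC = 7050 / 30239.5436 = 0.233

0.233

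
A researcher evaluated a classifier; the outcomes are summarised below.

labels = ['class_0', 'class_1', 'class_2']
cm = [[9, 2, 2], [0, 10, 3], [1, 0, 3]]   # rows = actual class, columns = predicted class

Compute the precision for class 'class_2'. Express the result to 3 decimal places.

0.375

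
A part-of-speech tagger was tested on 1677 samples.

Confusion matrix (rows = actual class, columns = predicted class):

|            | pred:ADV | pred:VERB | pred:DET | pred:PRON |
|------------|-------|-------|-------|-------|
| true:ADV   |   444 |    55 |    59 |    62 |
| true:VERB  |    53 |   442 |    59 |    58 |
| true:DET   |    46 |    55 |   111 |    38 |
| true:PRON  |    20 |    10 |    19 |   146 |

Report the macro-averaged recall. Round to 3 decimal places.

Per-class recall (TP/(TP+FN)):
  ADV: TP=444, FN=55+59+62=176 → 444/620 = 0.7161
  VERB: TP=442, FN=53+59+58=170 → 442/612 = 0.7222
  DET: TP=111, FN=46+55+38=139 → 111/250 = 0.4440
  PRON: TP=146, FN=20+10+19=49 → 146/195 = 0.7487
Macro-recall = mean = (0.7161 + 0.7222 + 0.4440 + 0.7487) / 4 = 0.658

0.658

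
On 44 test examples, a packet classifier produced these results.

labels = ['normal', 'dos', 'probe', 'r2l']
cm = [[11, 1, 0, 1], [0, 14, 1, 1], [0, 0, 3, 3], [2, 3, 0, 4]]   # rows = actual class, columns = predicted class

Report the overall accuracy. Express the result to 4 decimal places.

0.7273

Accuracy = trace / total = (11+14+3+4=32) / 44 = 32/44 = 0.7273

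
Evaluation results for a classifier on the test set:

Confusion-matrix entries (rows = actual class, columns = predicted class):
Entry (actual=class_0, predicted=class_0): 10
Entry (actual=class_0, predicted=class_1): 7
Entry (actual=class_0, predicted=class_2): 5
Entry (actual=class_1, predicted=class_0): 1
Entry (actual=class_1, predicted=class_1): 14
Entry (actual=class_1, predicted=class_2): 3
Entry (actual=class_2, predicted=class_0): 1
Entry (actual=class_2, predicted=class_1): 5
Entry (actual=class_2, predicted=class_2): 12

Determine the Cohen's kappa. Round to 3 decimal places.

0.438

Observed agreement pₒ = trace/N = 36/58 = 0.6207
Expected agreement pₑ = Σ (rowᵢ·colᵢ)/N² = (22·12 + 18·26 + 18·20)/58² = 0.3246
κ = (pₒ − pₑ)/(1 − pₑ) = (0.6207 − 0.3246)/(1 − 0.3246) = 0.438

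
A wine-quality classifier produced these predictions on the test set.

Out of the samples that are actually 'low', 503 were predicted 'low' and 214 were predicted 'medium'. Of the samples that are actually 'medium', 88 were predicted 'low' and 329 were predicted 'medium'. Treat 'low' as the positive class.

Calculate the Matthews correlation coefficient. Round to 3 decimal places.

0.473

MCC = (TP·TN − FP·FN) / √((TP+FP)(TP+FN)(TN+FP)(TN+FN))
Numerator = 503·329 − 88·214 = 146655
Denominator = √(591·717·417·543) = √95949456957 = 309757.0935
MCC = 146655 / 309757.0935 = 0.473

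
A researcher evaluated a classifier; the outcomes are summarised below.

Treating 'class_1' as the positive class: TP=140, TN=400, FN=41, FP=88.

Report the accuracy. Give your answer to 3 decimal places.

Accuracy = (TP+TN)/N = (140+400)/669 = 0.807

0.807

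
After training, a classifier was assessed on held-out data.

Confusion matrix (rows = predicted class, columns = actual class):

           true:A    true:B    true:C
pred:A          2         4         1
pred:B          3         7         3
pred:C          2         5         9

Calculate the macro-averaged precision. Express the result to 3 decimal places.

Per-class precision (TP/(TP+FP)):
  A: TP=2, FP=4+1=5 → 2/7 = 0.2857
  B: TP=7, FP=3+3=6 → 7/13 = 0.5385
  C: TP=9, FP=2+5=7 → 9/16 = 0.5625
Macro-precision = mean = (0.2857 + 0.5385 + 0.5625) / 3 = 0.462

0.462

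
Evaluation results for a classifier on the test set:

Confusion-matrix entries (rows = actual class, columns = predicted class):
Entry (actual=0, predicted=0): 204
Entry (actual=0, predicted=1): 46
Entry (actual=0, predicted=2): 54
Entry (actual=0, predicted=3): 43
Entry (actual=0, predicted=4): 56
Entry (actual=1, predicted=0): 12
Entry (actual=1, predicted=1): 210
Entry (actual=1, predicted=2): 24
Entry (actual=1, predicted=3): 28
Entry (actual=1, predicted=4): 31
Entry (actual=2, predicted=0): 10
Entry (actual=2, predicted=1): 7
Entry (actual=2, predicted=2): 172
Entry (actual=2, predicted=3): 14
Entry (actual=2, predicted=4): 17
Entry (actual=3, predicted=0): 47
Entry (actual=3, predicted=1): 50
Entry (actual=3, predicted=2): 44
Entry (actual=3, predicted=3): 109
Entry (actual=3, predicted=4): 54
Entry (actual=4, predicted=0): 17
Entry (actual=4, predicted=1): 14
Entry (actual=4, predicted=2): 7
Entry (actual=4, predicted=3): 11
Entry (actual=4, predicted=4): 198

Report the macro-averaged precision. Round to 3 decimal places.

0.601

Per-class precision (TP/(TP+FP)):
  0: TP=204, FP=12+10+47+17=86 → 204/290 = 0.7034
  1: TP=210, FP=46+7+50+14=117 → 210/327 = 0.6422
  2: TP=172, FP=54+24+44+7=129 → 172/301 = 0.5714
  3: TP=109, FP=43+28+14+11=96 → 109/205 = 0.5317
  4: TP=198, FP=56+31+17+54=158 → 198/356 = 0.5562
Macro-precision = mean = (0.7034 + 0.6422 + 0.5714 + 0.5317 + 0.5562) / 5 = 0.601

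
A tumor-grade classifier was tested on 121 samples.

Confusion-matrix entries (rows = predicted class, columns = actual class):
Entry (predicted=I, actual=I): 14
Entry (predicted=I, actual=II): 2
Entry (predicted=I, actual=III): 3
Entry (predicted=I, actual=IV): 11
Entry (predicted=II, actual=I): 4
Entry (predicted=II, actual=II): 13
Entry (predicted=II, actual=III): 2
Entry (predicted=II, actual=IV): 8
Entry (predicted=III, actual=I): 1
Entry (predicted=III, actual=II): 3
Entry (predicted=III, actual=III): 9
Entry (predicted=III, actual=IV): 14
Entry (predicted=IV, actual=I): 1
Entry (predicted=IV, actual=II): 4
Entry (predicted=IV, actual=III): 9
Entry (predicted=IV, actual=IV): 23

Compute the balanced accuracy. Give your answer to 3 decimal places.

0.523

Balanced accuracy = mean of per-class recall.
  I: recall = 14/20 = 0.7000
  II: recall = 13/22 = 0.5909
  III: recall = 9/23 = 0.3913
  IV: recall = 23/56 = 0.4107
Mean = (0.7000 + 0.5909 + 0.3913 + 0.4107) / 4 = 0.523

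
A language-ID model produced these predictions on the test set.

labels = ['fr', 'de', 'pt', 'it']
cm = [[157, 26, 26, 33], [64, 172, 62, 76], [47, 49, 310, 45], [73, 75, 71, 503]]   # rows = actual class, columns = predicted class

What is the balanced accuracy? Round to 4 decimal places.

0.6232

Balanced accuracy = mean of per-class recall.
  fr: recall = 157/242 = 0.64876
  de: recall = 172/374 = 0.45989
  pt: recall = 310/451 = 0.68736
  it: recall = 503/722 = 0.69668
Mean = (0.64876 + 0.45989 + 0.68736 + 0.69668) / 4 = 0.6232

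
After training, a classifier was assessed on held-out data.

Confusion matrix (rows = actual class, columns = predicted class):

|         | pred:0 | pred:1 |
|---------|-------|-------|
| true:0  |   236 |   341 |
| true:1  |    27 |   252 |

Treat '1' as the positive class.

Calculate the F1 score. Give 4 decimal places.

Precision = TP/(TP+FP) = 252/593 = 0.4250
Recall = TP/(TP+FN) = 252/279 = 0.9032
F1 = 2·TP/(2·TP+FP+FN) = 504/872 = 0.5780

0.5780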